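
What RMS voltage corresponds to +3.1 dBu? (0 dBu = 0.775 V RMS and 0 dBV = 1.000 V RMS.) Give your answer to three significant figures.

V = 0.775 V × 10^(+3.1/20).
= 0.775 × 1.429 = 1.11 V.

1.11 V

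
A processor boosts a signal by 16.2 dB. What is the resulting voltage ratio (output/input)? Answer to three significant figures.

6.46

Voltage ratio = 10^(dB/20).
10^(16.2/20) = 10^(0.8100) = 6.46.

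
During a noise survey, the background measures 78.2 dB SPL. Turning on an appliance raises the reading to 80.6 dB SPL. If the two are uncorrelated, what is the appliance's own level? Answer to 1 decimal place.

76.9 dB SPL

Remove the background by subtracting linear intensities:
L_src = 10·log₁₀(10^(80.6/10) − 10^(78.2/10)) = 10·log₁₀(48750000) = 76.9 dB SPL.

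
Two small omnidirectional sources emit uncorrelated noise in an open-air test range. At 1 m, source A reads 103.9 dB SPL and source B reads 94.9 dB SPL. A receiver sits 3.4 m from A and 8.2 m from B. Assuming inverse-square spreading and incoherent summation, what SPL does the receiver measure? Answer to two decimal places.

At the listener: L_A = 103.9 − 20·log₁₀(3.4) = 93.270 dB; L_B = 94.9 − 20·log₁₀(8.2) = 76.624 dB.
Combined: 10·log₁₀(10^(93.270/10)+10^(76.624/10)) = 93.36 dB SPL.

93.36 dB SPL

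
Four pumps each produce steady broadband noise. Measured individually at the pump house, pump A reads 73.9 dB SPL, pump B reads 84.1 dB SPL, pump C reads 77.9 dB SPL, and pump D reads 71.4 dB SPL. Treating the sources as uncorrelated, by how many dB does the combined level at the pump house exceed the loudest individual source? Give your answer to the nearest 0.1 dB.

1.4 dB

Incoherent sources sum as intensities:
L_total = 10·log₁₀(10^(73.9/10) + 10^(84.1/10) + 10^(77.9/10) + 10^(71.4/10)) = 85.53 dB SPL.
Excess over the loudest (84.1 dB): 85.53 − 84.1 = 1.4 dB.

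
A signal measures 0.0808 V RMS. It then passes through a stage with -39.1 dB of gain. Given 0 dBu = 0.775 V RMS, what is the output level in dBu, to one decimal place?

-58.7 dBu

Input level: 20·log₁₀(0.0808/0.775) = -19.64 dBu.
Output: -19.64 − 39.1 = -58.7 dBu.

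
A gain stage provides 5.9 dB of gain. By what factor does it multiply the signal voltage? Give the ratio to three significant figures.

1.97

Voltage ratio = 10^(dB/20).
10^(5.9/20) = 10^(0.2950) = 1.97.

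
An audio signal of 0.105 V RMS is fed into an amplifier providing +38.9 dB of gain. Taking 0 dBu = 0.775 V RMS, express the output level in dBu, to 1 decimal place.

+21.5 dBu

Input level: 20·log₁₀(0.105/0.775) = -17.36 dBu.
Output: -17.36 + 38.9 = +21.5 dBu.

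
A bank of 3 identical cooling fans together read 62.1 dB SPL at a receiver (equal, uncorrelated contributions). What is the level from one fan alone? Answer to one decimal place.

57.3 dB SPL

3 equal incoherent sources add 10·log₁₀(3) = 4.77 dB over one source.
L_one = 62.1 − 4.77 = 57.3 dB SPL.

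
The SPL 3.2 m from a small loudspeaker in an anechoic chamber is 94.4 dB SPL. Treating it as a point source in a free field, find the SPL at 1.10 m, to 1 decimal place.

103.7 dB SPL

For a point source in a free field, ΔL = −20·log₁₀(d₂/d₁).
ΔL = −20·log₁₀(1.10/3.2) = 9.28 dB, so L₂ = 94.4 + (9.28) = 103.7 dB SPL.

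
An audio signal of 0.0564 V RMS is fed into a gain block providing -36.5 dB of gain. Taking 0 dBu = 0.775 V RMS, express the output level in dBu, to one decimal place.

Input level: 20·log₁₀(0.0564/0.775) = -22.76 dBu.
Output: -22.76 − 36.5 = -59.3 dBu.

-59.3 dBu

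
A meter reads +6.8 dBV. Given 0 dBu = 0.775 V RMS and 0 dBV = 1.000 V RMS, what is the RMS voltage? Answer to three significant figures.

2.19 V

V = 1.000 V × 10^(+6.8/20).
= 1.000 × 2.188 = 2.19 V.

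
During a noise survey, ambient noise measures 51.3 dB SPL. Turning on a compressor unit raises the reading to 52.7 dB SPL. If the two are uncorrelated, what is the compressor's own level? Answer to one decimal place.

47.1 dB SPL

Remove the background by subtracting linear intensities:
L_src = 10·log₁₀(10^(52.7/10) − 10^(51.3/10)) = 10·log₁₀(51310) = 47.1 dB SPL.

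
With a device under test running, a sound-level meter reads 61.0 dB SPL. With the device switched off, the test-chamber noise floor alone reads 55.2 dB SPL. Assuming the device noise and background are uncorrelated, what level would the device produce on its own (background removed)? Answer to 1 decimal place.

Subtract intensities: L_src = 10·log₁₀(10^(L_total/10) − 10^(L_bg/10)).
L_src = 10·log₁₀(10^(61.0/10) − 10^(55.2/10)) = 10·log₁₀(927800) = 59.7 dB SPL.

59.7 dB SPL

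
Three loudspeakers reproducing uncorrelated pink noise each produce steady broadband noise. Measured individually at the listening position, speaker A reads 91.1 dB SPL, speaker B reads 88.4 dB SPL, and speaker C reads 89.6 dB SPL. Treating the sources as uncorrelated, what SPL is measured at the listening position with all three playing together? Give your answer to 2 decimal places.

94.61 dB SPL

Uncorrelated sources add in intensity (power), not in dB.
L_total = 10·log₁₀(10^(91.1/10) + 10^(88.4/10) + 10^(89.6/10)) = 10·log₁₀(2892000000) = 94.61 dB SPL.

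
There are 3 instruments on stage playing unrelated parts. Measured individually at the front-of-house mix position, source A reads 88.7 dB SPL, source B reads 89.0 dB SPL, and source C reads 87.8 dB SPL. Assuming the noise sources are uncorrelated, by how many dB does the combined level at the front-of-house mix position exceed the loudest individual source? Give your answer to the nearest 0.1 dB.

4.3 dB

Add the sources as powers (linear), then convert back to dB:
L_total = 10·log₁₀(10^(88.7/10) + 10^(89.0/10) + 10^(87.8/10)) = 93.30 dB SPL.
Excess over the loudest (89.0 dB): 93.30 − 89.0 = 4.3 dB.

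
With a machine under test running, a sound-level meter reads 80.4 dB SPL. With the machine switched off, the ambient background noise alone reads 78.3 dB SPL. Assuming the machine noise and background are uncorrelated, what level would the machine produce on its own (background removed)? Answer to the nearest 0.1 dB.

Background correction is a power subtraction:
L_src = 10·log₁₀(10^(80.4/10) − 10^(78.3/10)) = 10·log₁₀(42040000) = 76.2 dB SPL.

76.2 dB SPL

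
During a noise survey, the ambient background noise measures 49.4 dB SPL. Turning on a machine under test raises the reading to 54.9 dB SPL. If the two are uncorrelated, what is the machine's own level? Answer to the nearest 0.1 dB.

Background correction is a power subtraction:
L_src = 10·log₁₀(10^(54.9/10) − 10^(49.4/10)) = 10·log₁₀(221900) = 53.5 dB SPL.

53.5 dB SPL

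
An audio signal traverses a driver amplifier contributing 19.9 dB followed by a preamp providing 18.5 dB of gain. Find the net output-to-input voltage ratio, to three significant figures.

Net gain = 19.9 + 18.5 = 38.4 dB.
Voltage ratio = 10^(38.4/20) = 83.2.

83.2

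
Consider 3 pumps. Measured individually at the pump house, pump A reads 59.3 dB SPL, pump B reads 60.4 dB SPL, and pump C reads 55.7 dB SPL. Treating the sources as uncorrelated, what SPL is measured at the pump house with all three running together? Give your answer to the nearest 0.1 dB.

63.7 dB SPL

Add the sources as powers (linear), then convert back to dB:
L_total = 10·log₁₀(10^(59.3/10) + 10^(60.4/10) + 10^(55.7/10)) = 10·log₁₀(2319000) = 63.7 dB SPL.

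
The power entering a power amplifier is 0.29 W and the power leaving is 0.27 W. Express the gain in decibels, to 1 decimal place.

Power is a power quantity, so gain = 10·log₁₀(P_out/P_in).
10·log₁₀(0.27/0.29) = 10·log₁₀(0.9310) = -0.3 dB.

-0.3 dB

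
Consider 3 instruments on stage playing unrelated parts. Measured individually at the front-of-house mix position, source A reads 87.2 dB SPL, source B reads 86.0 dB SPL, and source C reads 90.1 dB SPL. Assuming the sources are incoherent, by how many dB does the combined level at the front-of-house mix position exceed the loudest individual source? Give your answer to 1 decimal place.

2.8 dB

Uncorrelated sources add in intensity (power), not in dB.
L_total = 10·log₁₀(10^(87.2/10) + 10^(86.0/10) + 10^(90.1/10)) = 92.89 dB SPL.
Excess over the loudest (90.1 dB): 92.89 − 90.1 = 2.8 dB.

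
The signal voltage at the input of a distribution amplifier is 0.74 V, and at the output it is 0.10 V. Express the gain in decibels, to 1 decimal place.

For a voltage ratio, dB = 20·log₁₀(V₂/V₁).
20·log₁₀(0.10/0.74) = 20·log₁₀(0.1351) = -17.4 dB.

-17.4 dB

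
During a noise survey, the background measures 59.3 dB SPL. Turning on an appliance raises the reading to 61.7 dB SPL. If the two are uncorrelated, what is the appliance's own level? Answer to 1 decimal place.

Subtract intensities: L_src = 10·log₁₀(10^(L_total/10) − 10^(L_bg/10)).
L_src = 10·log₁₀(10^(61.7/10) − 10^(59.3/10)) = 10·log₁₀(628000) = 58.0 dB SPL.

58.0 dB SPL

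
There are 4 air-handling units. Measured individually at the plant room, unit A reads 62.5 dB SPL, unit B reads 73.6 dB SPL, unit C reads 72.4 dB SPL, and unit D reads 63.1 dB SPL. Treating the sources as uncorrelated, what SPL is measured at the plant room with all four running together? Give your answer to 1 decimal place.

76.4 dB SPL

Uncorrelated sources add in intensity (power), not in dB.
L_total = 10·log₁₀(10^(62.5/10) + 10^(73.6/10) + 10^(72.4/10) + 10^(63.1/10)) = 10·log₁₀(44110000) = 76.4 dB SPL.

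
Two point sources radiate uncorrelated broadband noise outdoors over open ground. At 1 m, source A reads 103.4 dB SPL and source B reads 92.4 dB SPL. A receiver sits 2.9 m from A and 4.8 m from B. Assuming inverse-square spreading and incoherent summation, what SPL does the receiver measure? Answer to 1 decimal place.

At the listener: L_A = 103.4 − 20·log₁₀(2.9) = 94.15 dB; L_B = 92.4 − 20·log₁₀(4.8) = 78.78 dB.
Combined: 10·log₁₀(10^(94.15/10)+10^(78.78/10)) = 94.3 dB SPL.

94.3 dB SPL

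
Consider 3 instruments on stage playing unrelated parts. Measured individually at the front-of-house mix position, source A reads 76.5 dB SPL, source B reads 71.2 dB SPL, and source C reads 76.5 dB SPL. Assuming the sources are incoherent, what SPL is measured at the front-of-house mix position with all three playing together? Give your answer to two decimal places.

Uncorrelated sources add in intensity (power), not in dB.
L_total = 10·log₁₀(10^(76.5/10) + 10^(71.2/10) + 10^(76.5/10)) = 10·log₁₀(102500000) = 80.11 dB SPL.

80.11 dB SPL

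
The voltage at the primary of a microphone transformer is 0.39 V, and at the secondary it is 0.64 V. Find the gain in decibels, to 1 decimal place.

For a voltage ratio, dB = 20·log₁₀(V₂/V₁).
20·log₁₀(0.64/0.39) = 20·log₁₀(1.641) = 4.3 dB.

4.3 dB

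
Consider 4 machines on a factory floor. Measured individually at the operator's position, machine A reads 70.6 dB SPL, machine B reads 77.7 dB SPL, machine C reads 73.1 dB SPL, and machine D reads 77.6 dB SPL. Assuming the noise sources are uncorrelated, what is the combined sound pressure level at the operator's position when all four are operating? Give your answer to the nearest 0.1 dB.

Uncorrelated sources add in intensity (power), not in dB.
L_total = 10·log₁₀(10^(70.6/10) + 10^(77.7/10) + 10^(73.1/10) + 10^(77.6/10)) = 10·log₁₀(148300000) = 81.7 dB SPL.

81.7 dB SPL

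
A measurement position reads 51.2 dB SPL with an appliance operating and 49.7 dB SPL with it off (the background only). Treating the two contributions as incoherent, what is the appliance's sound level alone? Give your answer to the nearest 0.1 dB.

Remove the background by subtracting linear intensities:
L_src = 10·log₁₀(10^(51.2/10) − 10^(49.7/10)) = 10·log₁₀(38500) = 45.9 dB SPL.

45.9 dB SPL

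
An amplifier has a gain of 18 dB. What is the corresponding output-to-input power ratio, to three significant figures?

Power ratio = 10^(dB/10).
10^(18/10) = 10^(1.800) = 63.1.

63.1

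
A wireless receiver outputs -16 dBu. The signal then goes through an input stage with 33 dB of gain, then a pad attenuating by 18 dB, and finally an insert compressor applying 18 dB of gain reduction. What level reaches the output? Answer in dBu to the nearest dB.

Cascaded gains and losses add directly in dB.
-16 + 33 − 18 − 18 = -19 dBu.

-19 dBu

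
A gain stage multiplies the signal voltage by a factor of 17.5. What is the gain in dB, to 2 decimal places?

Voltage is an amplitude quantity, so gain = 20·log₁₀(V_out/V_in).
20·log₁₀(17.5) = 24.86 dB.

24.86 dB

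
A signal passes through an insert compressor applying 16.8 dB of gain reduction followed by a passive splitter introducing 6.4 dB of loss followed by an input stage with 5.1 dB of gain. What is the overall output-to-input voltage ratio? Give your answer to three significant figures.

0.124

Net gain = (−16.8) + (−6.4) + 5.1 = -18.1 dB.
Voltage ratio = 10^(-18.1/20) = 0.124.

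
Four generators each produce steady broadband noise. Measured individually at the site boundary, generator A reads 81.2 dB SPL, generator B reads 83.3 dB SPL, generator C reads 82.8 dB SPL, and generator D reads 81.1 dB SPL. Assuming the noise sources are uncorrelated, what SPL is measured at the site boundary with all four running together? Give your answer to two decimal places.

Uncorrelated sources add in intensity (power), not in dB.
L_total = 10·log₁₀(10^(81.2/10) + 10^(83.3/10) + 10^(82.8/10) + 10^(81.1/10)) = 10·log₁₀(665000000) = 88.23 dB SPL.

88.23 dB SPL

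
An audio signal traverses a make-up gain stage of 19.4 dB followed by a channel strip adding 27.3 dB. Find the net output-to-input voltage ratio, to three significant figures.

216

Net gain = 19.4 + 27.3 = 46.7 dB.
Voltage ratio = 10^(46.7/20) = 216.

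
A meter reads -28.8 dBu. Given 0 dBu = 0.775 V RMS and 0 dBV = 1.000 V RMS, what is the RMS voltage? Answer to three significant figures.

V = 0.775 V × 10^(-28.8/20).
= 0.775 × 0.03631 = 0.0281 V.

0.0281 V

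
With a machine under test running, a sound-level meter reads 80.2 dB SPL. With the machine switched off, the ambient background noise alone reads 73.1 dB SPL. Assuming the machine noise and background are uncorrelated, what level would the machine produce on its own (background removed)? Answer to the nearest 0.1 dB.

79.3 dB SPL

Subtract intensities: L_src = 10·log₁₀(10^(L_total/10) − 10^(L_bg/10)).
L_src = 10·log₁₀(10^(80.2/10) − 10^(73.1/10)) = 10·log₁₀(84300000) = 79.3 dB SPL.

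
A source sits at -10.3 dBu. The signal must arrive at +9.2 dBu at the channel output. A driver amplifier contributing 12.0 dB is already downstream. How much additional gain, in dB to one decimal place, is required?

7.5 dB

The required make-up gain is the shortfall in the dB sum.
G = +9.2 − (-10.3) − 12.0 = 7.5 dB.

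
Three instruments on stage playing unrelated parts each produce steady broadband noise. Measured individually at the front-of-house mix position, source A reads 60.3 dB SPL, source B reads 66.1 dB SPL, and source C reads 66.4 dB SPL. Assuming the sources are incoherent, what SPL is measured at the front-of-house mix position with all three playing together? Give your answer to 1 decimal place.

Add the sources as powers (linear), then convert back to dB:
L_total = 10·log₁₀(10^(60.3/10) + 10^(66.1/10) + 10^(66.4/10)) = 10·log₁₀(9510000) = 69.8 dB SPL.

69.8 dB SPL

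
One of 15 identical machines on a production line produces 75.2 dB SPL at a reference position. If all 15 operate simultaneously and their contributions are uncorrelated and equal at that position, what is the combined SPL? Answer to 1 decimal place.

15 equal incoherent sources raise the level by 10·log₁₀(15) = 11.76 dB.
L_total = 75.2 + 11.76 = 87.0 dB SPL.

87.0 dB SPL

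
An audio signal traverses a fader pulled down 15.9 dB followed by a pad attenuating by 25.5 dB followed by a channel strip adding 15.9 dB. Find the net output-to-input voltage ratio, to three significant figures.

Net gain = (−15.9) + (−25.5) + 15.9 = -25.5 dB.
Voltage ratio = 10^(-25.5/20) = 0.0531.

0.0531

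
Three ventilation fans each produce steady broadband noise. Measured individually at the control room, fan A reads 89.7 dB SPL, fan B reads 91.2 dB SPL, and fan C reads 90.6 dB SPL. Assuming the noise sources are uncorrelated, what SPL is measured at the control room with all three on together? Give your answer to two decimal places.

95.31 dB SPL

Add the sources as powers (linear), then convert back to dB:
L_total = 10·log₁₀(10^(89.7/10) + 10^(91.2/10) + 10^(90.6/10)) = 10·log₁₀(3400000000) = 95.31 dB SPL.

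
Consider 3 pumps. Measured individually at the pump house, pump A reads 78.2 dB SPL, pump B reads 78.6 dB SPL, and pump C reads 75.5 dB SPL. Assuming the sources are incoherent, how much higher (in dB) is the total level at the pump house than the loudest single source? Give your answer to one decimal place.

3.8 dB

Incoherent sources sum as intensities:
L_total = 10·log₁₀(10^(78.2/10) + 10^(78.6/10) + 10^(75.5/10)) = 82.41 dB SPL.
Excess over the loudest (78.6 dB): 82.41 − 78.6 = 3.8 dB.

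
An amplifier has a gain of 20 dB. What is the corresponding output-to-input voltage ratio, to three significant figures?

Voltage ratio = 10^(dB/20).
10^(20/20) = 10^(1.000) = 10.0.

10.0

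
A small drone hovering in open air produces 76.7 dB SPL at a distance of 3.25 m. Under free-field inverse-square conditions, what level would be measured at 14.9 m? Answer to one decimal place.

For a point source in a free field, ΔL = −20·log₁₀(d₂/d₁).
ΔL = −20·log₁₀(14.9/3.25) = -13.23 dB, so L₂ = 76.7 + (-13.23) = 63.5 dB SPL.

63.5 dB SPL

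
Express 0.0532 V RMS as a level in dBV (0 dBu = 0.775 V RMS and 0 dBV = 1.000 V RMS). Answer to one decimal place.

-25.5 dBV

dBV = 20·log₁₀(V / 1.000 V).
20·log₁₀(0.0532/1.000) = -25.5 dBV.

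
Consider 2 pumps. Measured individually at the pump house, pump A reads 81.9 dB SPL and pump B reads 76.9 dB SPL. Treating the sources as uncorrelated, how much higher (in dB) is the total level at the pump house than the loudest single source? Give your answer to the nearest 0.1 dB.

1.2 dB

Add the sources as powers (linear), then convert back to dB:
L_total = 10·log₁₀(10^(81.9/10) + 10^(76.9/10)) = 83.09 dB SPL.
Excess over the loudest (81.9 dB): 83.09 − 81.9 = 1.2 dB.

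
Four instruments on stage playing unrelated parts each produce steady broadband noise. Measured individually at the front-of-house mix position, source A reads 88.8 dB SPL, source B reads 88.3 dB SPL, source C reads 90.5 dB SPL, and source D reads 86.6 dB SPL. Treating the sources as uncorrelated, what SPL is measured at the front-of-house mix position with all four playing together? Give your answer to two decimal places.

Add the sources as powers (linear), then convert back to dB:
L_total = 10·log₁₀(10^(88.8/10) + 10^(88.3/10) + 10^(90.5/10) + 10^(86.6/10)) = 10·log₁₀(3014000000) = 94.79 dB SPL.

94.79 dB SPL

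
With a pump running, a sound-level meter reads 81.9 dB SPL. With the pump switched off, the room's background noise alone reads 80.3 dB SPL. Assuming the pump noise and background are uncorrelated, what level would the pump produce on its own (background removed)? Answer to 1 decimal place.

76.8 dB SPL

Remove the background by subtracting linear intensities:
L_src = 10·log₁₀(10^(81.9/10) − 10^(80.3/10)) = 10·log₁₀(47730000) = 76.8 dB SPL.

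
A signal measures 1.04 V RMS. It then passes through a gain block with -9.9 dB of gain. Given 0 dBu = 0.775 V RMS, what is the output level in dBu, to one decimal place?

Input level: 20·log₁₀(1.04/0.775) = 2.55 dBu.
Output: 2.55 − 9.9 = -7.3 dBu.

-7.3 dBu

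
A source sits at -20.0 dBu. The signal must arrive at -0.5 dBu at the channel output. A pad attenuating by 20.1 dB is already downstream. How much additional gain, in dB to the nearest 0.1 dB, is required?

The required make-up gain is the shortfall in the dB sum.
G = -0.5 − (-20.0) + 20.1 = 39.6 dB.

39.6 dB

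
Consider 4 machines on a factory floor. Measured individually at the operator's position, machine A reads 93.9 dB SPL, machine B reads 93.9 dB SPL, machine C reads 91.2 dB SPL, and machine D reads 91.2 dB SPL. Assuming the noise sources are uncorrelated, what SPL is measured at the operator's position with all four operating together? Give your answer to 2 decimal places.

98.78 dB SPL

Incoherent sources sum as intensities:
L_total = 10·log₁₀(10^(93.9/10) + 10^(93.9/10) + 10^(91.2/10) + 10^(91.2/10)) = 10·log₁₀(7546000000) = 98.78 dB SPL.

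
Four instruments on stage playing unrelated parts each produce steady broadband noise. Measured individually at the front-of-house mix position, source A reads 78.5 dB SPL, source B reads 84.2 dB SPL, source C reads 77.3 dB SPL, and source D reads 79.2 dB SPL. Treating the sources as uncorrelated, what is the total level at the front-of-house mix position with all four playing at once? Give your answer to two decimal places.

Add the sources as powers (linear), then convert back to dB:
L_total = 10·log₁₀(10^(78.5/10) + 10^(84.2/10) + 10^(77.3/10) + 10^(79.2/10)) = 10·log₁₀(470700000) = 86.73 dB SPL.

86.73 dB SPL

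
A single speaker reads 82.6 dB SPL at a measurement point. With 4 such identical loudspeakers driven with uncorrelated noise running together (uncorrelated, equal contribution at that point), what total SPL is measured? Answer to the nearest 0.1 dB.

4 equal incoherent sources raise the level by 10·log₁₀(4) = 6.02 dB.
L_total = 82.6 + 6.02 = 88.6 dB SPL.

88.6 dB SPL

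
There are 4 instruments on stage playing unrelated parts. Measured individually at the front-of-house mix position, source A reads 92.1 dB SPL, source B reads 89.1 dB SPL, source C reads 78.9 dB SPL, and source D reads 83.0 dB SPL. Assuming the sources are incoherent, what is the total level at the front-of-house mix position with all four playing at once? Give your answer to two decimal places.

94.33 dB SPL

Uncorrelated sources add in intensity (power), not in dB.
L_total = 10·log₁₀(10^(92.1/10) + 10^(89.1/10) + 10^(78.9/10) + 10^(83.0/10)) = 10·log₁₀(2712000000) = 94.33 dB SPL.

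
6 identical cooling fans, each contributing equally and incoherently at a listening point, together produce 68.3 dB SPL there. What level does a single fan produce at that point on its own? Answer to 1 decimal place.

60.5 dB SPL

6 equal incoherent sources add 10·log₁₀(6) = 7.78 dB over one source.
L_one = 68.3 − 7.78 = 60.5 dB SPL.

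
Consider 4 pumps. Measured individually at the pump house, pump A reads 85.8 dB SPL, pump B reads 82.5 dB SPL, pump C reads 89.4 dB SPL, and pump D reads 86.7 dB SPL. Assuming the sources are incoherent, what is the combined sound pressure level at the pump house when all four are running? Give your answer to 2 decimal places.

Uncorrelated sources add in intensity (power), not in dB.
L_total = 10·log₁₀(10^(85.8/10) + 10^(82.5/10) + 10^(89.4/10) + 10^(86.7/10)) = 10·log₁₀(1897000000) = 92.78 dB SPL.

92.78 dB SPL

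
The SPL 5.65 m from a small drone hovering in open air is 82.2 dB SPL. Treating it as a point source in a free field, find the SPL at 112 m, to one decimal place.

Free-field point source: level drops by 20·log₁₀ of the distance ratio.
ΔL = −20·log₁₀(112/5.65) = -25.94 dB, so L₂ = 82.2 + (-25.94) = 56.3 dB SPL.

56.3 dB SPL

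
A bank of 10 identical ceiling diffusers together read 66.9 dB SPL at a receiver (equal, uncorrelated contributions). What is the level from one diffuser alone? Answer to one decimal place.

56.9 dB SPL

10 equal incoherent sources add 10·log₁₀(10) = 10.00 dB over one source.
L_one = 66.9 − 10.00 = 56.9 dB SPL.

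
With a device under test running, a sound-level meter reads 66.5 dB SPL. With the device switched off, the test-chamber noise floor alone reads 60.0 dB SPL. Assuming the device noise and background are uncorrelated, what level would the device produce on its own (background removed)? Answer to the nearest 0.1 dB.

Subtract intensities: L_src = 10·log₁₀(10^(L_total/10) − 10^(L_bg/10)).
L_src = 10·log₁₀(10^(66.5/10) − 10^(60.0/10)) = 10·log₁₀(3467000) = 65.4 dB SPL.

65.4 dB SPL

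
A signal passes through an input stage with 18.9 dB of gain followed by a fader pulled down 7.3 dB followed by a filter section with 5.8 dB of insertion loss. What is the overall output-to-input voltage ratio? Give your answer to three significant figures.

1.95

Net gain = 18.9 + (−7.3) + (−5.8) = 5.8 dB.
Voltage ratio = 10^(5.8/20) = 1.95.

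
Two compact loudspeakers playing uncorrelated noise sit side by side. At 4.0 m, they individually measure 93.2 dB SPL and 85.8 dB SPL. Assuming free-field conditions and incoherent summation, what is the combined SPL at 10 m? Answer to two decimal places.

85.97 dB SPL

Combined at 4.0 m: 10·log₁₀(10^(93.2/10)+10^(85.8/10)) = 93.926 dB SPL.
Then apply −20·log₁₀(10/4.0) = -7.959 dB → 85.97 dB SPL.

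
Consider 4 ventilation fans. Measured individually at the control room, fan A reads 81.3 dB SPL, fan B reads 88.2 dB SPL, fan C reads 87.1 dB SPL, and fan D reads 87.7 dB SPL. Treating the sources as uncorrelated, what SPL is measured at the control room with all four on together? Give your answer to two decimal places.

92.78 dB SPL

Add the sources as powers (linear), then convert back to dB:
L_total = 10·log₁₀(10^(81.3/10) + 10^(88.2/10) + 10^(87.1/10) + 10^(87.7/10)) = 10·log₁₀(1897000000) = 92.78 dB SPL.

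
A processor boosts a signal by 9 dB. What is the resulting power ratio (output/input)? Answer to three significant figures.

7.94

Power ratio = 10^(dB/10).
10^(9/10) = 10^(0.9000) = 7.94.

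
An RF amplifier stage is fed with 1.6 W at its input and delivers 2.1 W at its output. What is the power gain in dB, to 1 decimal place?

1.2 dB

Power ratio → dB uses the 10·log₁₀ form:
10·log₁₀(2.1/1.6) = 10·log₁₀(1.312) = 1.2 dB.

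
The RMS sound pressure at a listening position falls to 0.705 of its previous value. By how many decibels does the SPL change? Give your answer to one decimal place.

Sound pressure is an amplitude quantity: ΔL = 20·log₁₀(p₂/p₁).
20·log₁₀(0.705) = -3.0 dB.

-3.0 dB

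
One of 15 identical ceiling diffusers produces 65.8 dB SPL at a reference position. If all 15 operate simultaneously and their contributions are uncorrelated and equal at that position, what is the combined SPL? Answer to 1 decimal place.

15 equal incoherent sources raise the level by 10·log₁₀(15) = 11.76 dB.
L_total = 65.8 + 11.76 = 77.6 dB SPL.

77.6 dB SPL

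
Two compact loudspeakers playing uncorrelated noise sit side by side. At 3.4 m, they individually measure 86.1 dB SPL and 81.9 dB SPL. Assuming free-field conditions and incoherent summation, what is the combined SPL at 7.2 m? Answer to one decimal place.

81.0 dB SPL

Combined at 3.4 m: 10·log₁₀(10^(86.1/10)+10^(81.9/10)) = 87.50 dB SPL.
Then apply −20·log₁₀(7.2/3.4) = -6.52 dB → 81.0 dB SPL.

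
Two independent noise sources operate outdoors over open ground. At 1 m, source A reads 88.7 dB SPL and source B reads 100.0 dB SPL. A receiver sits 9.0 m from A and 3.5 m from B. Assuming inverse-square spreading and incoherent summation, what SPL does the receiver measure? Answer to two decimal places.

89.17 dB SPL

At the listener: L_A = 88.7 − 20·log₁₀(9.0) = 69.615 dB; L_B = 100.0 − 20·log₁₀(3.5) = 89.119 dB.
Combined: 10·log₁₀(10^(69.615/10)+10^(89.119/10)) = 89.17 dB SPL.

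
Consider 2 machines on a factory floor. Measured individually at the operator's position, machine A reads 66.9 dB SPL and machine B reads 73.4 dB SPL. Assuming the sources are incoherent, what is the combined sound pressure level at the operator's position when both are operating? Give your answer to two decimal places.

74.28 dB SPL

Incoherent sources sum as intensities:
L_total = 10·log₁₀(10^(66.9/10) + 10^(73.4/10)) = 10·log₁₀(26780000) = 74.28 dB SPL.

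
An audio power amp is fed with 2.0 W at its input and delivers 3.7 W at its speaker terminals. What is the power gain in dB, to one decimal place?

Power is a power quantity, so gain = 10·log₁₀(P_out/P_in).
10·log₁₀(3.7/2.0) = 10·log₁₀(1.850) = 2.7 dB.

2.7 dB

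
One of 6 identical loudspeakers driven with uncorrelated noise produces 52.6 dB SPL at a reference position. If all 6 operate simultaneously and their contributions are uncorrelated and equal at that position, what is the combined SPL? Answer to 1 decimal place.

60.4 dB SPL

6 equal incoherent sources raise the level by 10·log₁₀(6) = 7.78 dB.
L_total = 52.6 + 7.78 = 60.4 dB SPL.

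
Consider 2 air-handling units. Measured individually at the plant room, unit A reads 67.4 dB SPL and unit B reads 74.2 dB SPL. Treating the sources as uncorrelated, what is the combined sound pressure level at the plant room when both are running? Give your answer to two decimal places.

75.02 dB SPL

Uncorrelated sources add in intensity (power), not in dB.
L_total = 10·log₁₀(10^(67.4/10) + 10^(74.2/10)) = 10·log₁₀(31800000) = 75.02 dB SPL.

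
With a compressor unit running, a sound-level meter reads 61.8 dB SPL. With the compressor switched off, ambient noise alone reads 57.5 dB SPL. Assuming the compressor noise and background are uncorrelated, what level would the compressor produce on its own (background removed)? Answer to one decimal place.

Remove the background by subtracting linear intensities:
L_src = 10·log₁₀(10^(61.8/10) − 10^(57.5/10)) = 10·log₁₀(951200) = 59.8 dB SPL.

59.8 dB SPL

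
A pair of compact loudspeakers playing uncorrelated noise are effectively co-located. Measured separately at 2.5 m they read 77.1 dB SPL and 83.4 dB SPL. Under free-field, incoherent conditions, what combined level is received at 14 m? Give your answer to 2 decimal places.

Combined at 2.5 m: 10·log₁₀(10^(77.1/10)+10^(83.4/10)) = 84.315 dB SPL.
Then apply −20·log₁₀(14/2.5) = -14.964 dB → 69.35 dB SPL.

69.35 dB SPL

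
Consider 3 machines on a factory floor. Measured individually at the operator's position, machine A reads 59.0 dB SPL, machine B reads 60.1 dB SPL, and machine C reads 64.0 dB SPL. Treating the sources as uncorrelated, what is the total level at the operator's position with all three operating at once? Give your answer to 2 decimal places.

66.36 dB SPL

Uncorrelated sources add in intensity (power), not in dB.
L_total = 10·log₁₀(10^(59.0/10) + 10^(60.1/10) + 10^(64.0/10)) = 10·log₁₀(4330000) = 66.36 dB SPL.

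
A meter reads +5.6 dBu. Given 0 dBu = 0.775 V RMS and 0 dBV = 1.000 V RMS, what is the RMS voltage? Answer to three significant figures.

1.48 V

V = 0.775 V × 10^(+5.6/20).
= 0.775 × 1.905 = 1.48 V.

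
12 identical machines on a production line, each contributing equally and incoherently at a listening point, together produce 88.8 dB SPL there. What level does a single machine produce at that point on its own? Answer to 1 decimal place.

12 equal incoherent sources add 10·log₁₀(12) = 10.79 dB over one source.
L_one = 88.8 − 10.79 = 78.0 dB SPL.

78.0 dB SPL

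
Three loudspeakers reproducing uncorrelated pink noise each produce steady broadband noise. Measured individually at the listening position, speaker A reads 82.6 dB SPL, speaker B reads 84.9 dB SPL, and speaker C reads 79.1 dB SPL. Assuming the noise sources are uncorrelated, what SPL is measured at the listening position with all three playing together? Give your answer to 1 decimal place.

Incoherent sources sum as intensities:
L_total = 10·log₁₀(10^(82.6/10) + 10^(84.9/10) + 10^(79.1/10)) = 10·log₁₀(572300000) = 87.6 dB SPL.

87.6 dB SPL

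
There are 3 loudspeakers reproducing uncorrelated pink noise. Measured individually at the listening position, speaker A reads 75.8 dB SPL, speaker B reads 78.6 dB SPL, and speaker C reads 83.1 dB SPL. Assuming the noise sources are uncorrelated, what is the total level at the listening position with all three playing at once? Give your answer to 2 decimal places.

Uncorrelated sources add in intensity (power), not in dB.
L_total = 10·log₁₀(10^(75.8/10) + 10^(78.6/10) + 10^(83.1/10)) = 10·log₁₀(314600000) = 84.98 dB SPL.

84.98 dB SPL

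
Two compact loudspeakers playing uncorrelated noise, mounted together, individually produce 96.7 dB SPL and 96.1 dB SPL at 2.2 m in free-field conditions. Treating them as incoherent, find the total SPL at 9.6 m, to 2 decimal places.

Combined at 2.2 m: 10·log₁₀(10^(96.7/10)+10^(96.1/10)) = 99.421 dB SPL.
Then apply −20·log₁₀(9.6/2.2) = -12.797 dB → 86.62 dB SPL.

86.62 dB SPL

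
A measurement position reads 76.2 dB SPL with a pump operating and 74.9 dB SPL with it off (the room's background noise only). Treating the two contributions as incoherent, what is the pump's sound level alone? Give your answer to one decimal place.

70.3 dB SPL

Remove the background by subtracting linear intensities:
L_src = 10·log₁₀(10^(76.2/10) − 10^(74.9/10)) = 10·log₁₀(10780000) = 70.3 dB SPL.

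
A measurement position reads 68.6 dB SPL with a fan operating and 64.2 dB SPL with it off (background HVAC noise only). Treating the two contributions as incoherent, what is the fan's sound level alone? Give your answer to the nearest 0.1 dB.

66.6 dB SPL

Subtract intensities: L_src = 10·log₁₀(10^(L_total/10) − 10^(L_bg/10)).
L_src = 10·log₁₀(10^(68.6/10) − 10^(64.2/10)) = 10·log₁₀(4614000) = 66.6 dB SPL.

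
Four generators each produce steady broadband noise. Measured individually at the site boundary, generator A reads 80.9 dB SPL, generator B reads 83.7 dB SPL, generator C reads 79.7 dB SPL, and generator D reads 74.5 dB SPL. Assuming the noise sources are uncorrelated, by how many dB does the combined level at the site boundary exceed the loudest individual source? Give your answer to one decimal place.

Add the sources as powers (linear), then convert back to dB:
L_total = 10·log₁₀(10^(80.9/10) + 10^(83.7/10) + 10^(79.7/10) + 10^(74.5/10)) = 86.80 dB SPL.
Excess over the loudest (83.7 dB): 86.80 − 83.7 = 3.1 dB.

3.1 dB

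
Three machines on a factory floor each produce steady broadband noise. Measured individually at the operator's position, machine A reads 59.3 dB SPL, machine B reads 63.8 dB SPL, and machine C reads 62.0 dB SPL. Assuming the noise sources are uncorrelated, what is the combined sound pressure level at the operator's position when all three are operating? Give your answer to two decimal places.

66.84 dB SPL

Uncorrelated sources add in intensity (power), not in dB.
L_total = 10·log₁₀(10^(59.3/10) + 10^(63.8/10) + 10^(62.0/10)) = 10·log₁₀(4835000) = 66.84 dB SPL.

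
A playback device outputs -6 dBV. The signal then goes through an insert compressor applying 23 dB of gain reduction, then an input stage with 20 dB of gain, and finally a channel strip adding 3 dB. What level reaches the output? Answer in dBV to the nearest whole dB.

Cascaded gains and losses add directly in dB.
-6 − 23 + 20 + 3 = -6 dBV.

-6 dBV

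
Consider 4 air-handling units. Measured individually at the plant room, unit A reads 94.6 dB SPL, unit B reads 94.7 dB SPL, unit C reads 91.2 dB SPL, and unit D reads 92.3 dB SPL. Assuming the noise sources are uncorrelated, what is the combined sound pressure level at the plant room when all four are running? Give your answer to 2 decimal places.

Add the sources as powers (linear), then convert back to dB:
L_total = 10·log₁₀(10^(94.6/10) + 10^(94.7/10) + 10^(91.2/10) + 10^(92.3/10)) = 10·log₁₀(8852000000) = 99.47 dB SPL.

99.47 dB SPL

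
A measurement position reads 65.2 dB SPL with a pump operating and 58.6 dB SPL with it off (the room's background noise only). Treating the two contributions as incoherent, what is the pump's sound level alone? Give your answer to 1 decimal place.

Remove the background by subtracting linear intensities:
L_src = 10·log₁₀(10^(65.2/10) − 10^(58.6/10)) = 10·log₁₀(2587000) = 64.1 dB SPL.

64.1 dB SPL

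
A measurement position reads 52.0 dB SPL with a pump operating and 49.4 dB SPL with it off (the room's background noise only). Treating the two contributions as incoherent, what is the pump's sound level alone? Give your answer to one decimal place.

Background correction is a power subtraction:
L_src = 10·log₁₀(10^(52.0/10) − 10^(49.4/10)) = 10·log₁₀(71390) = 48.5 dB SPL.

48.5 dB SPL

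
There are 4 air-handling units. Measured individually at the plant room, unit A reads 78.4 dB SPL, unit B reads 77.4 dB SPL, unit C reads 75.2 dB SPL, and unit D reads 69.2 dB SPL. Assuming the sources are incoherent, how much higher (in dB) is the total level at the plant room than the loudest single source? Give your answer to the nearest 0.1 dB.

3.8 dB

Incoherent sources sum as intensities:
L_total = 10·log₁₀(10^(78.4/10) + 10^(77.4/10) + 10^(75.2/10) + 10^(69.2/10)) = 82.19 dB SPL.
Excess over the loudest (78.4 dB): 82.19 − 78.4 = 3.8 dB.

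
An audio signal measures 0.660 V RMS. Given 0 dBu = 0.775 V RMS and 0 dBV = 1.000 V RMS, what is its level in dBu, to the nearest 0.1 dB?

dBu = 20·log₁₀(V / 0.775 V).
20·log₁₀(0.660/0.775) = -1.4 dBu.

-1.4 dBu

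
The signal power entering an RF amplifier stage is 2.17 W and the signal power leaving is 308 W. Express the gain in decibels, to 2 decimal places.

21.52 dB

For a power ratio, dB = 10·log₁₀(P₂/P₁).
10·log₁₀(308/2.17) = 10·log₁₀(141.9) = 21.52 dB.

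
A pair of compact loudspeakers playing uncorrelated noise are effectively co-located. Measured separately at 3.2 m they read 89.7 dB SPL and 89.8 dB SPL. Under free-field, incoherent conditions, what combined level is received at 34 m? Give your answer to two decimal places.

72.23 dB SPL

Combined at 3.2 m: 10·log₁₀(10^(89.7/10)+10^(89.8/10)) = 92.761 dB SPL.
Then apply −20·log₁₀(34/3.2) = -20.527 dB → 72.23 dB SPL.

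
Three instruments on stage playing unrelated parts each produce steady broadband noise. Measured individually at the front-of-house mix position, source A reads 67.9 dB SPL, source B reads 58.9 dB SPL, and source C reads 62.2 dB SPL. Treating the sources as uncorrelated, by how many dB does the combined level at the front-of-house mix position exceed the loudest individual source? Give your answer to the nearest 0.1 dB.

1.4 dB

Incoherent sources sum as intensities:
L_total = 10·log₁₀(10^(67.9/10) + 10^(58.9/10) + 10^(62.2/10)) = 69.35 dB SPL.
Excess over the loudest (67.9 dB): 69.35 − 67.9 = 1.4 dB.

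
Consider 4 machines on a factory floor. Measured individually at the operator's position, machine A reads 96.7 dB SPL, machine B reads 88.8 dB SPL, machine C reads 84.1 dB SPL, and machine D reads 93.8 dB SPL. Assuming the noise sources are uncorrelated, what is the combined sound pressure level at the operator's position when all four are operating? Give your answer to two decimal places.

99.08 dB SPL

Uncorrelated sources add in intensity (power), not in dB.
L_total = 10·log₁₀(10^(96.7/10) + 10^(88.8/10) + 10^(84.1/10) + 10^(93.8/10)) = 10·log₁₀(8092000000) = 99.08 dB SPL.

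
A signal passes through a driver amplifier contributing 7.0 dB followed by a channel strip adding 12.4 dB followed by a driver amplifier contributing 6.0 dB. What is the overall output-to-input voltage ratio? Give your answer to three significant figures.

Net gain = 7.0 + 12.4 + 6.0 = 25.4 dB.
Voltage ratio = 10^(25.4/20) = 18.6.

18.6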